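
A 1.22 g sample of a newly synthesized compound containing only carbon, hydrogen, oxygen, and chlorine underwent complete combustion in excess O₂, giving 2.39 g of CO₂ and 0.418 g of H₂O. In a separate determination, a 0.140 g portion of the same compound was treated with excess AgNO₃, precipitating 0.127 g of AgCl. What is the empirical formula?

mol C = 2.39 g CO₂ ÷ 44.009 g/mol = 0.05431 mol
mol H = 2 × 0.418 g H₂O ÷ 18.015 g/mol = 0.04641 mol
From the AgCl data: mol Cl per gram of compound = (0.127 ÷ 143.318) ÷ 0.140 = 0.006330 mol/g, so in the 1.22 g combustion sample mol Cl = 0.007722 mol
mass O = 1.22 − (0.6523 + 0.04678 + 0.2737) = 0.2472 g → mol O = 0.2472 ÷ 15.999 = 0.01545 mol
Divide by the smallest (0.007722 mol): C 7.033, H 6.009, Cl 1.000, O 2.001

C7H6ClO2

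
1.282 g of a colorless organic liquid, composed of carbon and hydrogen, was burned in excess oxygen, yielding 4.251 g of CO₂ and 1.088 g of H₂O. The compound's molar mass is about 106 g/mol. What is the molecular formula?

C8H10

mol C = 4.251 g CO₂ ÷ 44.009 g/mol = 0.096594 mol
mol H = 2 × 1.088 g H₂O ÷ 18.015 g/mol = 0.12079 mol
Divide by the smallest (0.096594 mol): C 1.000, H 1.250
Multiplying each by 4 gives whole numbers: C 4.00, H 5.00
Empirical formula: C4H5
Empirical-formula mass = 53.08 g/mol; 106 ÷ 53.08 ≈ 2, so the molecular formula is C8H10.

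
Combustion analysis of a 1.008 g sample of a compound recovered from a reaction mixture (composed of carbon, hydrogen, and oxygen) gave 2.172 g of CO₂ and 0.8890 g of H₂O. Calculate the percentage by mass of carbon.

mol C = 2.172 g CO₂ ÷ 44.009 g/mol = 0.049354 mol
mol H = 2 × 0.8890 g H₂O ÷ 18.015 g/mol = 0.098696 mol
mass O = 1.008 − (0.59279 + 0.099485) = 0.31573 g → mol O = 0.31573 ÷ 15.999 = 0.019734 mol
mass % C = 0.59279 g ÷ 1.008 g × 100%

58.81%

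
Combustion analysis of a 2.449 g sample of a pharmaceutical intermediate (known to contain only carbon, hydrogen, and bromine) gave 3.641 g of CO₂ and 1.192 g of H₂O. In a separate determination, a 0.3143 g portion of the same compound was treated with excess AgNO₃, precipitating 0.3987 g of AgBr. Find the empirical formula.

C5H8Br

mol C = 3.641 g CO₂ ÷ 44.009 g/mol = 0.082733 mol
mol H = 2 × 1.192 g H₂O ÷ 18.015 g/mol = 0.13233 mol
From the AgBr data: mol Br per gram of compound = (0.3987 ÷ 187.772) ÷ 0.3143 = 0.0067557 mol/g, so in the 2.449 g combustion sample mol Br = 0.016545 mol
Divide by the smallest (0.016545 mol): C 5.001, H 7.999, Br 1.000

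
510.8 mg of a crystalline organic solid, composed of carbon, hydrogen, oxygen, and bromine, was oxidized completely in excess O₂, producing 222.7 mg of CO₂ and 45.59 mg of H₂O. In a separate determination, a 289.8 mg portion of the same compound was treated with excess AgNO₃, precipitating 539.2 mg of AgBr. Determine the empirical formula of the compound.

mol C = 0.2227 g CO₂ ÷ 44.009 g/mol = 0.0050603 mol
mol H = 2 × 0.04559 g H₂O ÷ 18.015 g/mol = 0.0050613 mol
From the AgBr data: mol Br per gram of compound = (0.5392 ÷ 187.772) ÷ 0.2898 = 0.0099088 mol/g, so in the 0.5108 g combustion sample mol Br = 0.0050614 mol
mass O = 0.5108 − (0.060780 + 0.0051018 + 0.40443) = 0.040492 g → mol O = 0.040492 ÷ 15.999 = 0.0025309 mol
Divide by the smallest (0.0025309 mol): C 1.999, H 2.000, Br 2.000, O 1.000

C2H2Br2O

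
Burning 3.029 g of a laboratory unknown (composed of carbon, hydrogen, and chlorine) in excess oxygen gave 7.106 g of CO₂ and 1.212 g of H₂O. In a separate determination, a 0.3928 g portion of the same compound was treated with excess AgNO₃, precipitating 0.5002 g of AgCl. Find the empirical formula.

C6H5Cl

mol C = 7.106 g CO₂ ÷ 44.009 g/mol = 0.16147 mol
mol H = 2 × 1.212 g H₂O ÷ 18.015 g/mol = 0.13455 mol
From the AgCl data: mol Cl per gram of compound = (0.5002 ÷ 143.318) ÷ 0.3928 = 0.0088853 mol/g, so in the 3.029 g combustion sample mol Cl = 0.026914 mol
Divide by the smallest (0.026914 mol): C 5.999, H 5.000, Cl 1.000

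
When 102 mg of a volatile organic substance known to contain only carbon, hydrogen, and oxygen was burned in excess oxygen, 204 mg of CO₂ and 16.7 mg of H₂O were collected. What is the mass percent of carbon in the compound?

54.6%

mol C = 0.204 g CO₂ ÷ 44.009 g/mol = 0.004635 mol
mol H = 2 × 0.0167 g H₂O ÷ 18.015 g/mol = 0.001854 mol
mass O = 0.102 − (0.05568 + 0.001869) = 0.04446 g → mol O = 0.04446 ÷ 15.999 = 0.002779 mol
mass % C = 0.05568 g ÷ 0.102 g × 100%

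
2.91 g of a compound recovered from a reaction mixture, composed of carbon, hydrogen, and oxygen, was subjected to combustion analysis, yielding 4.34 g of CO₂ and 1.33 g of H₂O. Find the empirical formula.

mol C = 4.34 g CO₂ ÷ 44.009 g/mol = 0.09862 mol
mol H = 2 × 1.33 g H₂O ÷ 18.015 g/mol = 0.1477 mol
mass O = 2.91 − (1.184 + 0.1488) = 1.577 g → mol O = 1.577 ÷ 15.999 = 0.09855 mol
Divide by the smallest (0.09855 mol): C 1.001, H 1.498, O 1.000
Multiplying each by 2 gives whole numbers: C 2.00, H 3.00, O 2.00

C2H3O2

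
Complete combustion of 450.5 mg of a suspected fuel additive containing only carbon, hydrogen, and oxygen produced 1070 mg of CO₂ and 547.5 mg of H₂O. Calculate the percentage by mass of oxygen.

21.58%

mol C = 1.070 g CO₂ ÷ 44.009 g/mol = 0.024313 mol
mol H = 2 × 0.5475 g H₂O ÷ 18.015 g/mol = 0.060783 mol
mass O = 0.4505 − (0.29203 + 0.061269) = 0.097205 g → mol O = 0.097205 ÷ 15.999 = 0.0060757 mol
mass % O = 0.097205 g ÷ 0.4505 g × 100%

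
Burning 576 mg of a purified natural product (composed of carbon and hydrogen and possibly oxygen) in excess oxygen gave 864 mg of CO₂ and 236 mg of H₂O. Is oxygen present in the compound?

yes

mol C = 0.864 g CO₂ ÷ 44.009 g/mol = 0.01963 mol
mol H = 2 × 0.236 g H₂O ÷ 18.015 g/mol = 0.02620 mol
C and H account for only 0.2622 g of the 0.576 g sample; the remaining 0.3138 g must be oxygen.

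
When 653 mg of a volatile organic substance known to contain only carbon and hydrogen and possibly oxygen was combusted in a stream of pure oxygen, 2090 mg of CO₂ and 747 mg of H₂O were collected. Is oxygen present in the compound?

mol C = 2.09 g CO₂ ÷ 44.009 g/mol = 0.04749 mol
mol H = 2 × 0.747 g H₂O ÷ 18.015 g/mol = 0.08293 mol
C and H together account for 0.6540 g — essentially the entire 0.653 g sample — so the compound contains no oxygen.

no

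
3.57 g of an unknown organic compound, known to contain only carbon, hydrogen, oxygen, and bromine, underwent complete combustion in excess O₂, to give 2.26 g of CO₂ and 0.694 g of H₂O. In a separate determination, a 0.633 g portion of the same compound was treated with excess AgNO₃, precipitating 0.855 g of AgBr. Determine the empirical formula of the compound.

mol C = 2.26 g CO₂ ÷ 44.009 g/mol = 0.05135 mol
mol H = 2 × 0.694 g H₂O ÷ 18.015 g/mol = 0.07705 mol
From the AgBr data: mol Br per gram of compound = (0.855 ÷ 187.772) ÷ 0.633 = 0.007193 mol/g, so in the 3.57 g combustion sample mol Br = 0.02568 mol
mass O = 3.57 − (0.6168 + 0.07766 + 2.052) = 0.8236 g → mol O = 0.8236 ÷ 15.999 = 0.05148 mol
Divide by the smallest (0.02568 mol): C 2.000, H 3.000, Br 1.000, O 2.005

C2H3BrO2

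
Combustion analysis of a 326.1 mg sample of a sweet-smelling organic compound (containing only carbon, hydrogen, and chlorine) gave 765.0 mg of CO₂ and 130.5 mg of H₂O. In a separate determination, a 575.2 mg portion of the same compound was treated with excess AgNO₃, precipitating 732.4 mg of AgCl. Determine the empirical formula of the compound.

C6H5Cl

mol C = 0.7650 g CO₂ ÷ 44.009 g/mol = 0.017383 mol
mol H = 2 × 0.1305 g H₂O ÷ 18.015 g/mol = 0.014488 mol
From the AgCl data: mol Cl per gram of compound = (0.7324 ÷ 143.318) ÷ 0.5752 = 0.0088844 mol/g, so in the 0.3261 g combustion sample mol Cl = 0.0028972 mol
Divide by the smallest (0.0028972 mol): C 6.000, H 5.001, Cl 1.000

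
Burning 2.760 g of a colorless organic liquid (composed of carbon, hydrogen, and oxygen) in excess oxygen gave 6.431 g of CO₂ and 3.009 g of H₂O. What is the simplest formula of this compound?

C7H16O2

mol C = 6.431 g CO₂ ÷ 44.009 g/mol = 0.14613 mol
mol H = 2 × 3.009 g H₂O ÷ 18.015 g/mol = 0.33405 mol
mass O = 2.760 − (1.7552 + 0.33673) = 0.66811 g → mol O = 0.66811 ÷ 15.999 = 0.041760 mol
Divide by the smallest (0.041760 mol): C 3.499, H 7.999, O 1.000
Multiplying each by 2 gives whole numbers: C 7.00, H 16.00, O 2.00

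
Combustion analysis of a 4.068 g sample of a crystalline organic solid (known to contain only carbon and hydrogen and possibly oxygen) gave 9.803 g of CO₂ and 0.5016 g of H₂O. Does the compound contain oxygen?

mol C = 9.803 g CO₂ ÷ 44.009 g/mol = 0.22275 mol
mol H = 2 × 0.5016 g H₂O ÷ 18.015 g/mol = 0.055687 mol
C and H account for only 2.7316 g of the 4.068 g sample; the remaining 1.3364 g must be oxygen.

yes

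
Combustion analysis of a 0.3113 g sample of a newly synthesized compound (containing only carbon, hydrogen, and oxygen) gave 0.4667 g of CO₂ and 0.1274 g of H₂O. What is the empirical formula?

mol C = 0.4667 g CO₂ ÷ 44.009 g/mol = 0.010605 mol
mol H = 2 × 0.1274 g H₂O ÷ 18.015 g/mol = 0.014144 mol
mass O = 0.3113 − (0.12737 + 0.014257) = 0.16967 g → mol O = 0.16967 ÷ 15.999 = 0.010605 mol
Divide by the smallest (0.010605 mol): C 1.000, H 1.334, O 1.000
Multiplying each by 3 gives whole numbers: C 3.00, H 4.00, O 3.00

C3H4O3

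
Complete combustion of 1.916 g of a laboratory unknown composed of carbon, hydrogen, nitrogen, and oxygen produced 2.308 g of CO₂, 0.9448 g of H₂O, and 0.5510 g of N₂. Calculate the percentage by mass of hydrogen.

5.52%

mol C = 2.308 g CO₂ ÷ 44.009 g/mol = 0.052444 mol
mol H = 2 × 0.9448 g H₂O ÷ 18.015 g/mol = 0.10489 mol
mol N = 2 × 0.5510 g N₂ ÷ 28.014 g/mol = 0.039337 mol
mass O = 1.916 − (0.62990 + 0.10573 + 0.55100) = 0.62937 g → mol O = 0.62937 ÷ 15.999 = 0.039338 mol
mass % H = 0.10573 g ÷ 1.916 g × 100%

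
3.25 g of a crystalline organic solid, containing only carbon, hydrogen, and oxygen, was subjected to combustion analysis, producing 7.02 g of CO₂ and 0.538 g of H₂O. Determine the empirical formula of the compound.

mol C = 7.02 g CO₂ ÷ 44.009 g/mol = 0.1595 mol
mol H = 2 × 0.538 g H₂O ÷ 18.015 g/mol = 0.05973 mol
mass O = 3.25 − (1.916 + 0.06021) = 1.274 g → mol O = 1.274 ÷ 15.999 = 0.07962 mol
Divide by the smallest (0.05973 mol): C 2.671, H 1.000, O 1.333
Multiplying each by 3 gives whole numbers: C 8.01, H 3.00, O 4.00

C8H3O4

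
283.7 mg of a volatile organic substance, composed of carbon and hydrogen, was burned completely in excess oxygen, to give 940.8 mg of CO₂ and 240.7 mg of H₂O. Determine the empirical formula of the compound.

mol C = 0.9408 g CO₂ ÷ 44.009 g/mol = 0.021377 mol
mol H = 2 × 0.2407 g H₂O ÷ 18.015 g/mol = 0.026722 mol
Divide by the smallest (0.021377 mol): C 1.000, H 1.250
Multiplying each by 4 gives whole numbers: C 4.00, H 5.00

C4H5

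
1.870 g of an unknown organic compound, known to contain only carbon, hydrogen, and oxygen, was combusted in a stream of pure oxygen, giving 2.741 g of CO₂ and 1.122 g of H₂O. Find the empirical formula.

CH2O

mol C = 2.741 g CO₂ ÷ 44.009 g/mol = 0.062283 mol
mol H = 2 × 1.122 g H₂O ÷ 18.015 g/mol = 0.12456 mol
mass O = 1.870 − (0.74808 + 0.12556) = 0.99636 g → mol O = 0.99636 ÷ 15.999 = 0.062277 mol
Divide by the smallest (0.062277 mol): C 1.000, H 2.000, O 1.000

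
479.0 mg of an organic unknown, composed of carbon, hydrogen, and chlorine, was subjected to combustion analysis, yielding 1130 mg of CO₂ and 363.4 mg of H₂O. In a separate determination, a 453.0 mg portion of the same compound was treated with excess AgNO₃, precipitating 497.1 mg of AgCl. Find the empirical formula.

mol C = 1.130 g CO₂ ÷ 44.009 g/mol = 0.025677 mol
mol H = 2 × 0.3634 g H₂O ÷ 18.015 g/mol = 0.040344 mol
From the AgCl data: mol Cl per gram of compound = (0.4971 ÷ 143.318) ÷ 0.4530 = 0.0076568 mol/g, so in the 0.4790 g combustion sample mol Cl = 0.0036676 mol
Divide by the smallest (0.0036676 mol): C 7.001, H 11.000, Cl 1.000

C7H11Cl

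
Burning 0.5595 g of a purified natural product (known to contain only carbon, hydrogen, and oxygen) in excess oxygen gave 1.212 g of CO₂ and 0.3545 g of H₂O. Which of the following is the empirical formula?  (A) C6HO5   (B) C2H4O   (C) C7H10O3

(C) C7H10O3

mol C = 1.212 g CO₂ ÷ 44.009 g/mol = 0.027540 mol
mol H = 2 × 0.3545 g H₂O ÷ 18.015 g/mol = 0.039356 mol
mass O = 0.5595 − (0.33078 + 0.039671) = 0.18905 g → mol O = 0.18905 ÷ 15.999 = 0.011816 mol
Divide by the smallest (0.011816 mol): C 2.331, H 3.331, O 1.000
Multiplying each by 3 gives whole numbers: C 6.99, H 9.99, O 3.00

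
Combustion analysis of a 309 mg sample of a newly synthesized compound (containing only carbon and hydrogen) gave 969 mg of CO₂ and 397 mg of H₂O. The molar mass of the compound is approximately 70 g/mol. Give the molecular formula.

mol C = 0.969 g CO₂ ÷ 44.009 g/mol = 0.02202 mol
mol H = 2 × 0.397 g H₂O ÷ 18.015 g/mol = 0.04407 mol
Divide by the smallest (0.02202 mol): C 1.000, H 2.002
Empirical formula: CH2
Empirical-formula mass = 14.03 g/mol; 70 ÷ 14.03 ≈ 5, so the molecular formula is C5H10.

C5H10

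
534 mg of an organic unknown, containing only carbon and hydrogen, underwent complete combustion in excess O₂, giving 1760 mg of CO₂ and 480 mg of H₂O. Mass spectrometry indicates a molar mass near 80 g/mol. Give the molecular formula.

mol C = 1.76 g CO₂ ÷ 44.009 g/mol = 0.03999 mol
mol H = 2 × 0.480 g H₂O ÷ 18.015 g/mol = 0.05329 mol
Divide by the smallest (0.03999 mol): C 1.000, H 1.332
Multiplying each by 3 gives whole numbers: C 3.00, H 4.00
Empirical formula: C3H4
Empirical-formula mass = 40.06 g/mol; 80 ÷ 40.06 ≈ 2, so the molecular formula is C6H8.

C6H8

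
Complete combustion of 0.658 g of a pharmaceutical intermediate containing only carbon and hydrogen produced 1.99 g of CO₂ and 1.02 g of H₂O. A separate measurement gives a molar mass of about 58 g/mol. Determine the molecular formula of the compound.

mol C = 1.99 g CO₂ ÷ 44.009 g/mol = 0.04522 mol
mol H = 2 × 1.02 g H₂O ÷ 18.015 g/mol = 0.1132 mol
Divide by the smallest (0.04522 mol): C 1.000, H 2.504
Multiplying each by 2 gives whole numbers: C 2.00, H 5.01
Empirical formula: C2H5
Empirical-formula mass = 29.06 g/mol; 58 ÷ 29.06 ≈ 2, so the molecular formula is C4H10.

C4H10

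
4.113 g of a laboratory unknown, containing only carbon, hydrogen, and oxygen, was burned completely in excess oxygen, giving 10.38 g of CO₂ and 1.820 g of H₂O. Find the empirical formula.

mol C = 10.38 g CO₂ ÷ 44.009 g/mol = 0.23586 mol
mol H = 2 × 1.820 g H₂O ÷ 18.015 g/mol = 0.20205 mol
mass O = 4.113 − (2.8329 + 0.20367) = 1.0764 g → mol O = 1.0764 ÷ 15.999 = 0.067280 mol
Divide by the smallest (0.067280 mol): C 3.506, H 3.003, O 1.000
Multiplying each by 2 gives whole numbers: C 7.01, H 6.01, O 2.00

C7H6O2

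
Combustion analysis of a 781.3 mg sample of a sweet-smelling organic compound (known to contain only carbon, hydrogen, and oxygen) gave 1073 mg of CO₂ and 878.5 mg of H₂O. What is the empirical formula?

CH4O

mol C = 1.073 g CO₂ ÷ 44.009 g/mol = 0.024381 mol
mol H = 2 × 0.8785 g H₂O ÷ 18.015 g/mol = 0.097530 mol
mass O = 0.7813 − (0.29284 + 0.098310) = 0.39015 g → mol O = 0.39015 ÷ 15.999 = 0.024386 mol
Divide by the smallest (0.024381 mol): C 1.000, H 4.000, O 1.000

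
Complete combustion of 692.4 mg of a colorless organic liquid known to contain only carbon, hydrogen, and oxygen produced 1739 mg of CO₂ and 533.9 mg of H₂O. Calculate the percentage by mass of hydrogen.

8.63%

mol C = 1.739 g CO₂ ÷ 44.009 g/mol = 0.039515 mol
mol H = 2 × 0.5339 g H₂O ÷ 18.015 g/mol = 0.059273 mol
mass O = 0.6924 − (0.47461 + 0.059747) = 0.15804 g → mol O = 0.15804 ÷ 15.999 = 0.0098783 mol
mass % H = 0.059747 g ÷ 0.6924 g × 100%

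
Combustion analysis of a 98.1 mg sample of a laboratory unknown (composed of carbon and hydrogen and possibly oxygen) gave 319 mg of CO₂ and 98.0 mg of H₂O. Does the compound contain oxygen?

no

mol C = 0.319 g CO₂ ÷ 44.009 g/mol = 0.007249 mol
mol H = 2 × 0.0980 g H₂O ÷ 18.015 g/mol = 0.01088 mol
C and H together account for 0.09803 g — essentially the entire 0.0981 g sample — so the compound contains no oxygen.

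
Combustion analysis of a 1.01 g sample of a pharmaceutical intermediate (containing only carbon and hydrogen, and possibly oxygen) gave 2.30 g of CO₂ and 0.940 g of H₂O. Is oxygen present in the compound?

mol C = 2.30 g CO₂ ÷ 44.009 g/mol = 0.05226 mol
mol H = 2 × 0.940 g H₂O ÷ 18.015 g/mol = 0.1044 mol
C and H account for only 0.7329 g of the 1.01 g sample; the remaining 0.2771 g must be oxygen.

yes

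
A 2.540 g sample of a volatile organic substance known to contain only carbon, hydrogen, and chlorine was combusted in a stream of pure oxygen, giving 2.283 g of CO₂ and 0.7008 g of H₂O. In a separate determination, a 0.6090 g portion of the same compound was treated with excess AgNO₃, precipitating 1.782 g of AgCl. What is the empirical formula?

mol C = 2.283 g CO₂ ÷ 44.009 g/mol = 0.051876 mol
mol H = 2 × 0.7008 g H₂O ÷ 18.015 g/mol = 0.077802 mol
From the AgCl data: mol Cl per gram of compound = (1.782 ÷ 143.318) ÷ 0.6090 = 0.020417 mol/g, so in the 2.540 g combustion sample mol Cl = 0.051859 mol
Divide by the smallest (0.051859 mol): C 1.000, H 1.500, Cl 1.000
Multiplying each by 2 gives whole numbers: C 2.00, H 3.00, Cl 2.00

C2H3Cl2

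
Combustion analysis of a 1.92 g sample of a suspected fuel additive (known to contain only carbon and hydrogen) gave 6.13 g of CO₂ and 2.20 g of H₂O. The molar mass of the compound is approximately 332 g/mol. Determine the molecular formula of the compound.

C24H42

mol C = 6.13 g CO₂ ÷ 44.009 g/mol = 0.1393 mol
mol H = 2 × 2.20 g H₂O ÷ 18.015 g/mol = 0.2442 mol
Divide by the smallest (0.1393 mol): C 1.000, H 1.753
Multiplying each by 4 gives whole numbers: C 4.00, H 7.01
Empirical formula: C4H7
Empirical-formula mass = 55.10 g/mol; 332 ÷ 55.10 ≈ 6, so the molecular formula is C24H42.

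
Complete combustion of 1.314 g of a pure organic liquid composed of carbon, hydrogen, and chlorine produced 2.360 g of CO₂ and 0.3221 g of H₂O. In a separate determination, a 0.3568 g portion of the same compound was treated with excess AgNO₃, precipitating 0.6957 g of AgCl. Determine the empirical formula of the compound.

mol C = 2.360 g CO₂ ÷ 44.009 g/mol = 0.053625 mol
mol H = 2 × 0.3221 g H₂O ÷ 18.015 g/mol = 0.035759 mol
From the AgCl data: mol Cl per gram of compound = (0.6957 ÷ 143.318) ÷ 0.3568 = 0.013605 mol/g, so in the 1.314 g combustion sample mol Cl = 0.017877 mol
Divide by the smallest (0.017877 mol): C 3.000, H 2.000, Cl 1.000

C3H2Cl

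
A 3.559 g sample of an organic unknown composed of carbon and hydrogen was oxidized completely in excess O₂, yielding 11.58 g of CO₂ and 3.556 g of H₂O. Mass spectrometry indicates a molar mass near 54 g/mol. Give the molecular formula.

mol C = 11.58 g CO₂ ÷ 44.009 g/mol = 0.26313 mol
mol H = 2 × 3.556 g H₂O ÷ 18.015 g/mol = 0.39478 mol
Divide by the smallest (0.26313 mol): C 1.000, H 1.500
Multiplying each by 2 gives whole numbers: C 2.00, H 3.00
Empirical formula: C2H3
Empirical-formula mass = 27.05 g/mol; 54 ÷ 27.05 ≈ 2, so the molecular formula is C4H6.

C4H6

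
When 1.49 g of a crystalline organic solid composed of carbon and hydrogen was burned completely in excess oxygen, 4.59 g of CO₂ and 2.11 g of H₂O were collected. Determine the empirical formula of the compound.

C4H9

mol C = 4.59 g CO₂ ÷ 44.009 g/mol = 0.1043 mol
mol H = 2 × 2.11 g H₂O ÷ 18.015 g/mol = 0.2342 mol
Divide by the smallest (0.1043 mol): C 1.000, H 2.246
Multiplying each by 4 gives whole numbers: C 4.00, H 8.98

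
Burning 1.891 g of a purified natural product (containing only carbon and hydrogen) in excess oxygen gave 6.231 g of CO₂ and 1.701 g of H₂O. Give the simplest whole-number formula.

mol C = 6.231 g CO₂ ÷ 44.009 g/mol = 0.14158 mol
mol H = 2 × 1.701 g H₂O ÷ 18.015 g/mol = 0.18884 mol
Divide by the smallest (0.14158 mol): C 1.000, H 1.334
Multiplying each by 3 gives whole numbers: C 3.00, H 4.00

C3H4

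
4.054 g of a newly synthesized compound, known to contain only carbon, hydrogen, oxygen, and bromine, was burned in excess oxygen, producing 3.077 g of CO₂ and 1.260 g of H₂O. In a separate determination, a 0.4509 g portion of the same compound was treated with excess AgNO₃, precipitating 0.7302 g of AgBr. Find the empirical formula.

mol C = 3.077 g CO₂ ÷ 44.009 g/mol = 0.069918 mol
mol H = 2 × 1.260 g H₂O ÷ 18.015 g/mol = 0.13988 mol
From the AgBr data: mol Br per gram of compound = (0.7302 ÷ 187.772) ÷ 0.4509 = 0.0086244 mol/g, so in the 4.054 g combustion sample mol Br = 0.034963 mol
mass O = 4.054 − (0.83978 + 0.14100 + 2.7937) = 0.27950 g → mol O = 0.27950 ÷ 15.999 = 0.017470 mol
Divide by the smallest (0.017470 mol): C 4.002, H 8.007, Br 2.001, O 1.000

C4H8Br2O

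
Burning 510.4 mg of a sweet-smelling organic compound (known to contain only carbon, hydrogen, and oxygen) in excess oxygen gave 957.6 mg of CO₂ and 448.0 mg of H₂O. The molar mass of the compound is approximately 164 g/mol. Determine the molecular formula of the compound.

C7H16O4

mol C = 0.9576 g CO₂ ÷ 44.009 g/mol = 0.021759 mol
mol H = 2 × 0.4480 g H₂O ÷ 18.015 g/mol = 0.049736 mol
mass O = 0.5104 − (0.26135 + 0.050134) = 0.19892 g → mol O = 0.19892 ÷ 15.999 = 0.012433 mol
Divide by the smallest (0.012433 mol): C 1.750, H 4.000, O 1.000
Multiplying each by 4 gives whole numbers: C 7.00, H 16.00, O 4.00
Empirical formula: C7H16O4
Empirical-formula mass = 164.20 g/mol; 164 ÷ 164.20 ≈ 1, so the molecular formula is C7H16O4.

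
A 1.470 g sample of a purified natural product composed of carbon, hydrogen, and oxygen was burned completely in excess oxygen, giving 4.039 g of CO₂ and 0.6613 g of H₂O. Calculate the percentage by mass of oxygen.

19.98%

mol C = 4.039 g CO₂ ÷ 44.009 g/mol = 0.091777 mol
mol H = 2 × 0.6613 g H₂O ÷ 18.015 g/mol = 0.073417 mol
mass O = 1.470 − (1.1023 + 0.074004) = 0.29367 g → mol O = 0.29367 ÷ 15.999 = 0.018355 mol
mass % O = 0.29367 g ÷ 1.470 g × 100%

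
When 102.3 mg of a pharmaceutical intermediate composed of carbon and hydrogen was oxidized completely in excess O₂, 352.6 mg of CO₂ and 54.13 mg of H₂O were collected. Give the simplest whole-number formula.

mol C = 0.3526 g CO₂ ÷ 44.009 g/mol = 0.0080120 mol
mol H = 2 × 0.05413 g H₂O ÷ 18.015 g/mol = 0.0060094 mol
Divide by the smallest (0.0060094 mol): C 1.333, H 1.000
Multiplying each by 3 gives whole numbers: C 4.00, H 3.00

C4H3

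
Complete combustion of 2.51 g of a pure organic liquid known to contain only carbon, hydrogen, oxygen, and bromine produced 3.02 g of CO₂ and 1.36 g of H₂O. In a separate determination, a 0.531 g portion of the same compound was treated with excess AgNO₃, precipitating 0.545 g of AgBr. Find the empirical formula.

C5H11BrO2

mol C = 3.02 g CO₂ ÷ 44.009 g/mol = 0.06862 mol
mol H = 2 × 1.36 g H₂O ÷ 18.015 g/mol = 0.1510 mol
From the AgBr data: mol Br per gram of compound = (0.545 ÷ 187.772) ÷ 0.531 = 0.005466 mol/g, so in the 2.51 g combustion sample mol Br = 0.01372 mol
mass O = 2.51 − (0.8242 + 0.1522 + 1.096) = 0.4373 g → mol O = 0.4373 ÷ 15.999 = 0.02733 mol
Divide by the smallest (0.01372 mol): C 5.002, H 11.005, Br 1.000, O 1.992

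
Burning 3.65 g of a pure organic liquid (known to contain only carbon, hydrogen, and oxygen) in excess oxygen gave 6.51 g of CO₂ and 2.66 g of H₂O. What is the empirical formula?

C3H6O2

mol C = 6.51 g CO₂ ÷ 44.009 g/mol = 0.1479 mol
mol H = 2 × 2.66 g H₂O ÷ 18.015 g/mol = 0.2953 mol
mass O = 3.65 − (1.777 + 0.2977) = 1.576 g → mol O = 1.576 ÷ 15.999 = 0.09848 mol
Divide by the smallest (0.09848 mol): C 1.502, H 2.999, O 1.000
Multiplying each by 2 gives whole numbers: C 3.00, H 6.00, O 2.00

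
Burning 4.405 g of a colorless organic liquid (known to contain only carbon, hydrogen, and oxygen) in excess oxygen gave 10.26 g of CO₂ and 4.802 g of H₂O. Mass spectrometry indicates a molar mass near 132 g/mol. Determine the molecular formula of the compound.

mol C = 10.26 g CO₂ ÷ 44.009 g/mol = 0.23313 mol
mol H = 2 × 4.802 g H₂O ÷ 18.015 g/mol = 0.53311 mol
mass O = 4.405 − (2.8002 + 0.53738) = 1.0674 g → mol O = 1.0674 ÷ 15.999 = 0.066720 mol
Divide by the smallest (0.066720 mol): C 3.494, H 7.990, O 1.000
Multiplying each by 2 gives whole numbers: C 6.99, H 15.98, O 2.00
Empirical formula: C7H16O2
Empirical-formula mass = 132.20 g/mol; 132 ÷ 132.20 ≈ 1, so the molecular formula is C7H16O2.

C7H16O2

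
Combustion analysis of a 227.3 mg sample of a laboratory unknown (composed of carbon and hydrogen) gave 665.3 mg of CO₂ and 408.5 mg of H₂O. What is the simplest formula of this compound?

mol C = 0.6653 g CO₂ ÷ 44.009 g/mol = 0.015117 mol
mol H = 2 × 0.4085 g H₂O ÷ 18.015 g/mol = 0.045351 mol
Divide by the smallest (0.015117 mol): C 1.000, H 3.000

CH3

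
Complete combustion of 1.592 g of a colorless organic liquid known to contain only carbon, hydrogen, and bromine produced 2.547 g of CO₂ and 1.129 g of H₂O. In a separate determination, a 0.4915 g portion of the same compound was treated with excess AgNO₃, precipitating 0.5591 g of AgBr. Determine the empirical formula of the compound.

mol C = 2.547 g CO₂ ÷ 44.009 g/mol = 0.057875 mol
mol H = 2 × 1.129 g H₂O ÷ 18.015 g/mol = 0.12534 mol
From the AgBr data: mol Br per gram of compound = (0.5591 ÷ 187.772) ÷ 0.4915 = 0.0060581 mol/g, so in the 1.592 g combustion sample mol Br = 0.0096445 mol
Divide by the smallest (0.0096445 mol): C 6.001, H 12.996, Br 1.000

C6H13Br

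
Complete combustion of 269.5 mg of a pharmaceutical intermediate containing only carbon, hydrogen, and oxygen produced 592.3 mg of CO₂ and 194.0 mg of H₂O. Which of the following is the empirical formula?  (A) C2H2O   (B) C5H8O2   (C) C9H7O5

(B) C5H8O2

mol C = 0.5923 g CO₂ ÷ 44.009 g/mol = 0.013459 mol
mol H = 2 × 0.1940 g H₂O ÷ 18.015 g/mol = 0.021538 mol
mass O = 0.2695 − (0.16165 + 0.021710) = 0.086139 g → mol O = 0.086139 ÷ 15.999 = 0.0053840 mol
Divide by the smallest (0.0053840 mol): C 2.500, H 4.000, O 1.000
Multiplying each by 2 gives whole numbers: C 5.00, H 8.00, O 2.00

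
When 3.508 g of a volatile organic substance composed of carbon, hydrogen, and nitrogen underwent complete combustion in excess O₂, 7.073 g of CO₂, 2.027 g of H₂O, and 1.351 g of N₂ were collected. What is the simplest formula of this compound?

mol C = 7.073 g CO₂ ÷ 44.009 g/mol = 0.16072 mol
mol H = 2 × 2.027 g H₂O ÷ 18.015 g/mol = 0.22503 mol
mol N = 2 × 1.351 g N₂ ÷ 28.014 g/mol = 0.096452 mol
Divide by the smallest (0.096452 mol): C 1.666, H 2.333, N 1.000
Multiplying each by 3 gives whole numbers: C 5.00, H 7.00, N 3.00

C5H7N3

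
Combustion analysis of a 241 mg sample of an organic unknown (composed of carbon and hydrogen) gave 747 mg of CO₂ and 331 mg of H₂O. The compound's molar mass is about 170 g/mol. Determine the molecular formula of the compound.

C12H26

mol C = 0.747 g CO₂ ÷ 44.009 g/mol = 0.01697 mol
mol H = 2 × 0.331 g H₂O ÷ 18.015 g/mol = 0.03675 mol
Divide by the smallest (0.01697 mol): C 1.000, H 2.165
Multiplying each by 6 gives whole numbers: C 6.00, H 12.99
Empirical formula: C6H13
Empirical-formula mass = 85.17 g/mol; 170 ÷ 85.17 ≈ 2, so the molecular formula is C12H26.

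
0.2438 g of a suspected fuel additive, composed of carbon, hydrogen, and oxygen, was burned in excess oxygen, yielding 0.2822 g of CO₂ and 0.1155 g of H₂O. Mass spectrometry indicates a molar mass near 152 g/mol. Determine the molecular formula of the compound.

C4H8O6

mol C = 0.2822 g CO₂ ÷ 44.009 g/mol = 0.0064123 mol
mol H = 2 × 0.1155 g H₂O ÷ 18.015 g/mol = 0.012823 mol
mass O = 0.2438 − (0.077018 + 0.012925) = 0.15386 g → mol O = 0.15386 ÷ 15.999 = 0.0096166 mol
Divide by the smallest (0.0064123 mol): C 1.000, H 2.000, O 1.500
Multiplying each by 2 gives whole numbers: C 2.00, H 4.00, O 3.00
Empirical formula: C2H4O3
Empirical-formula mass = 76.05 g/mol; 152 ÷ 76.05 ≈ 2, so the molecular formula is C4H8O6.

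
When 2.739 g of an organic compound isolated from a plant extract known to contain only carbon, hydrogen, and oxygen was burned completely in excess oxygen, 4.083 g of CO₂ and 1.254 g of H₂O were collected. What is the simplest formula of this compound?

C2H3O2

mol C = 4.083 g CO₂ ÷ 44.009 g/mol = 0.092776 mol
mol H = 2 × 1.254 g H₂O ÷ 18.015 g/mol = 0.13922 mol
mass O = 2.739 − (1.1143 + 0.14033) = 1.4843 g → mol O = 1.4843 ÷ 15.999 = 0.092776 mol
Divide by the smallest (0.092776 mol): C 1.000, H 1.501, O 1.000
Multiplying each by 2 gives whole numbers: C 2.00, H 3.00, O 2.00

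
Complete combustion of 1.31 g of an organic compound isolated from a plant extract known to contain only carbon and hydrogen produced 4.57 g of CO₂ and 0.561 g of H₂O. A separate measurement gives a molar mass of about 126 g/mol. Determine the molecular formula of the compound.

mol C = 4.57 g CO₂ ÷ 44.009 g/mol = 0.1038 mol
mol H = 2 × 0.561 g H₂O ÷ 18.015 g/mol = 0.06228 mol
Divide by the smallest (0.06228 mol): C 1.667, H 1.000
Multiplying each by 3 gives whole numbers: C 5.00, H 3.00
Empirical formula: C5H3
Empirical-formula mass = 63.08 g/mol; 126 ÷ 63.08 ≈ 2, so the molecular formula is C10H6.

C10H6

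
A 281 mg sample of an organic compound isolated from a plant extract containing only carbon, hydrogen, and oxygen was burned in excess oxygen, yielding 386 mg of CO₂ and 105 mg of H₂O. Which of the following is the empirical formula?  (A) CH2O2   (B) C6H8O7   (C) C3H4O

(B) C6H8O7

mol C = 0.386 g CO₂ ÷ 44.009 g/mol = 0.008771 mol
mol H = 2 × 0.105 g H₂O ÷ 18.015 g/mol = 0.01166 mol
mass O = 0.281 − (0.1053 + 0.01175) = 0.1639 g → mol O = 0.1639 ÷ 15.999 = 0.01024 mol
Divide by the smallest (0.008771 mol): C 1.000, H 1.329, O 1.168
Multiplying each by 6 gives whole numbers: C 6.00, H 7.97, O 7.01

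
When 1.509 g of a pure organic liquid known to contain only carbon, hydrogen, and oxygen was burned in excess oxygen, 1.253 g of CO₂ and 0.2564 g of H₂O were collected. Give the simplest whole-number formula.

C2H2O5

mol C = 1.253 g CO₂ ÷ 44.009 g/mol = 0.028471 mol
mol H = 2 × 0.2564 g H₂O ÷ 18.015 g/mol = 0.028465 mol
mass O = 1.509 − (0.34197 + 0.028693) = 1.1383 g → mol O = 1.1383 ÷ 15.999 = 0.071150 mol
Divide by the smallest (0.028465 mol): C 1.000, H 1.000, O 2.500
Multiplying each by 2 gives whole numbers: C 2.00, H 2.00, O 5.00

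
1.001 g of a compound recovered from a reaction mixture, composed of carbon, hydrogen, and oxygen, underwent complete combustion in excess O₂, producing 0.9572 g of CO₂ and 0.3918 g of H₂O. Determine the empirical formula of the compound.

CH2O2

mol C = 0.9572 g CO₂ ÷ 44.009 g/mol = 0.021750 mol
mol H = 2 × 0.3918 g H₂O ÷ 18.015 g/mol = 0.043497 mol
mass O = 1.001 − (0.26124 + 0.043845) = 0.69591 g → mol O = 0.69591 ÷ 15.999 = 0.043497 mol
Divide by the smallest (0.021750 mol): C 1.000, H 2.000, O 2.000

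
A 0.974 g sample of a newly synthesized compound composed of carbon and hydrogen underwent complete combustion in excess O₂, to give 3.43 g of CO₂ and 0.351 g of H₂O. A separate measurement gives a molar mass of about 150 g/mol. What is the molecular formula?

mol C = 3.43 g CO₂ ÷ 44.009 g/mol = 0.07794 mol
mol H = 2 × 0.351 g H₂O ÷ 18.015 g/mol = 0.03897 mol
Divide by the smallest (0.03897 mol): C 2.000, H 1.000
Empirical formula: C2H
Empirical-formula mass = 25.03 g/mol; 150 ÷ 25.03 ≈ 6, so the molecular formula is C12H6.

C12H6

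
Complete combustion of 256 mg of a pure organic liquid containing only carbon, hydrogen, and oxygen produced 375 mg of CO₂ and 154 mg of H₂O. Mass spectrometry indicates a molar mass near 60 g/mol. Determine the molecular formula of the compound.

C2H4O2

mol C = 0.375 g CO₂ ÷ 44.009 g/mol = 0.008521 mol
mol H = 2 × 0.154 g H₂O ÷ 18.015 g/mol = 0.01710 mol
mass O = 0.256 − (0.1023 + 0.01723) = 0.1364 g → mol O = 0.1364 ÷ 15.999 = 0.008527 mol
Divide by the smallest (0.008521 mol): C 1.000, H 2.006, O 1.001
Empirical formula: CH2O
Empirical-formula mass = 30.03 g/mol; 60 ÷ 30.03 ≈ 2, so the molecular formula is C2H4O2.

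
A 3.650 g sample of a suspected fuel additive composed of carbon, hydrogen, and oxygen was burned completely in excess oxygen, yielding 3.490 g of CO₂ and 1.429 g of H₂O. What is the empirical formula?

mol C = 3.490 g CO₂ ÷ 44.009 g/mol = 0.079302 mol
mol H = 2 × 1.429 g H₂O ÷ 18.015 g/mol = 0.15865 mol
mass O = 3.650 − (0.95250 + 0.15991) = 2.5376 g → mol O = 2.5376 ÷ 15.999 = 0.15861 mol
Divide by the smallest (0.079302 mol): C 1.000, H 2.001, O 2.000

CH2O2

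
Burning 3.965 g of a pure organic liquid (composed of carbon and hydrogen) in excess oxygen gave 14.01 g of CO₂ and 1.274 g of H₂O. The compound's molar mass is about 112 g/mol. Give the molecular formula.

C9H4

mol C = 14.01 g CO₂ ÷ 44.009 g/mol = 0.31834 mol
mol H = 2 × 1.274 g H₂O ÷ 18.015 g/mol = 0.14144 mol
Divide by the smallest (0.14144 mol): C 2.251, H 1.000
Multiplying each by 4 gives whole numbers: C 9.00, H 4.00
Empirical formula: C9H4
Empirical-formula mass = 112.13 g/mol; 112 ÷ 112.13 ≈ 1, so the molecular formula is C9H4.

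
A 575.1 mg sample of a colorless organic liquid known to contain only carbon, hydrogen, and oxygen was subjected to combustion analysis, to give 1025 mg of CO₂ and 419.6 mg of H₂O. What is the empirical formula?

C3H6O2

mol C = 1.025 g CO₂ ÷ 44.009 g/mol = 0.023291 mol
mol H = 2 × 0.4196 g H₂O ÷ 18.015 g/mol = 0.046583 mol
mass O = 0.5751 − (0.27974 + 0.046956) = 0.24840 g → mol O = 0.24840 ÷ 15.999 = 0.015526 mol
Divide by the smallest (0.015526 mol): C 1.500, H 3.000, O 1.000
Multiplying each by 2 gives whole numbers: C 3.00, H 6.00, O 2.00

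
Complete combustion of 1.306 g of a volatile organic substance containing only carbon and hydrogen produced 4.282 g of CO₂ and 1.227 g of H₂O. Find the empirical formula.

C5H7

mol C = 4.282 g CO₂ ÷ 44.009 g/mol = 0.097298 mol
mol H = 2 × 1.227 g H₂O ÷ 18.015 g/mol = 0.13622 mol
Divide by the smallest (0.097298 mol): C 1.000, H 1.400
Multiplying each by 5 gives whole numbers: C 5.00, H 7.00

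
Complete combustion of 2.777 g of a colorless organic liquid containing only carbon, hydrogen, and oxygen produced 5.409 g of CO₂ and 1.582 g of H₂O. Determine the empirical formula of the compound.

C7H10O4

mol C = 5.409 g CO₂ ÷ 44.009 g/mol = 0.12291 mol
mol H = 2 × 1.582 g H₂O ÷ 18.015 g/mol = 0.17563 mol
mass O = 2.777 − (1.4762 + 0.17704) = 1.1237 g → mol O = 1.1237 ÷ 15.999 = 0.070238 mol
Divide by the smallest (0.070238 mol): C 1.750, H 2.501, O 1.000
Multiplying each by 4 gives whole numbers: C 7.00, H 10.00, O 4.00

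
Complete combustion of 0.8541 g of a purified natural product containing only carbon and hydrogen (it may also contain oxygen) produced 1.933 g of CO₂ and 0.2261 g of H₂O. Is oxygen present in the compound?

mol C = 1.933 g CO₂ ÷ 44.009 g/mol = 0.043923 mol
mol H = 2 × 0.2261 g H₂O ÷ 18.015 g/mol = 0.025101 mol
C and H account for only 0.55286 g of the 0.8541 g sample; the remaining 0.30124 g must be oxygen.

yes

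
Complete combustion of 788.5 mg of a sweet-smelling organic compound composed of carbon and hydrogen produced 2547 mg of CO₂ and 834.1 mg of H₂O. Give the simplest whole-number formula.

mol C = 2.547 g CO₂ ÷ 44.009 g/mol = 0.057875 mol
mol H = 2 × 0.8341 g H₂O ÷ 18.015 g/mol = 0.092601 mol
Divide by the smallest (0.057875 mol): C 1.000, H 1.600
Multiplying each by 5 gives whole numbers: C 5.00, H 8.00

C5H8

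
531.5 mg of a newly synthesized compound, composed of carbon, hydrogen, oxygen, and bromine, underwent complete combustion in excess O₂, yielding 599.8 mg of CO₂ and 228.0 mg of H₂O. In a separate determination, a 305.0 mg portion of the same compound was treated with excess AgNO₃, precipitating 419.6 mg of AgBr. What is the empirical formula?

C7H13Br2O

mol C = 0.5998 g CO₂ ÷ 44.009 g/mol = 0.013629 mol
mol H = 2 × 0.2280 g H₂O ÷ 18.015 g/mol = 0.025312 mol
From the AgBr data: mol Br per gram of compound = (0.4196 ÷ 187.772) ÷ 0.3050 = 0.0073266 mol/g, so in the 0.5315 g combustion sample mol Br = 0.0038941 mol
mass O = 0.5315 − (0.16370 + 0.025515 + 0.31115) = 0.031132 g → mol O = 0.031132 ÷ 15.999 = 0.0019459 mol
Divide by the smallest (0.0019459 mol): C 7.004, H 13.008, Br 2.001, O 1.000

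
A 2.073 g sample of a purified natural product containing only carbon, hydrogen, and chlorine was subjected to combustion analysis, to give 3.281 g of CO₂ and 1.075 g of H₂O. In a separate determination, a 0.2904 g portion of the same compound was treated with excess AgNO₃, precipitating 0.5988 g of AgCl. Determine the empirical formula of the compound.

mol C = 3.281 g CO₂ ÷ 44.009 g/mol = 0.074553 mol
mol H = 2 × 1.075 g H₂O ÷ 18.015 g/mol = 0.11934 mol
From the AgCl data: mol Cl per gram of compound = (0.5988 ÷ 143.318) ÷ 0.2904 = 0.014387 mol/g, so in the 2.073 g combustion sample mol Cl = 0.029825 mol
Divide by the smallest (0.029825 mol): C 2.500, H 4.001, Cl 1.000
Multiplying each by 2 gives whole numbers: C 5.00, H 8.00, Cl 2.00

C5H8Cl2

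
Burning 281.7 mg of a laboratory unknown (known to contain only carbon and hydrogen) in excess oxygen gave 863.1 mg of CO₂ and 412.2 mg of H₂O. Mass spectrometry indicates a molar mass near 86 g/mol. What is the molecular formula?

mol C = 0.8631 g CO₂ ÷ 44.009 g/mol = 0.019612 mol
mol H = 2 × 0.4122 g H₂O ÷ 18.015 g/mol = 0.045762 mol
Divide by the smallest (0.019612 mol): C 1.000, H 2.333
Multiplying each by 3 gives whole numbers: C 3.00, H 7.00
Empirical formula: C3H7
Empirical-formula mass = 43.09 g/mol; 86 ÷ 43.09 ≈ 2, so the molecular formula is C6H14.

C6H14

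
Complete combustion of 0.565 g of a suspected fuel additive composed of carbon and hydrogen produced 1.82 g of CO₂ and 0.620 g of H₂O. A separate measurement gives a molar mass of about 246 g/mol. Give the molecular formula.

mol C = 1.82 g CO₂ ÷ 44.009 g/mol = 0.04136 mol
mol H = 2 × 0.620 g H₂O ÷ 18.015 g/mol = 0.06883 mol
Divide by the smallest (0.04136 mol): C 1.000, H 1.664
Multiplying each by 3 gives whole numbers: C 3.00, H 4.99
Empirical formula: C3H5
Empirical-formula mass = 41.07 g/mol; 246 ÷ 41.07 ≈ 6, so the molecular formula is C18H30.

C18H30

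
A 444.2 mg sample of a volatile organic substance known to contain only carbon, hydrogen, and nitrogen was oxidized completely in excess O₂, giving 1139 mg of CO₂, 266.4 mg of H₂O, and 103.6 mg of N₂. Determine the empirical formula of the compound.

C7H8N2

mol C = 1.139 g CO₂ ÷ 44.009 g/mol = 0.025881 mol
mol H = 2 × 0.2664 g H₂O ÷ 18.015 g/mol = 0.029575 mol
mol N = 2 × 0.1036 g N₂ ÷ 28.014 g/mol = 0.0073963 mol
Divide by the smallest (0.0073963 mol): C 3.499, H 3.999, N 1.000
Multiplying each by 2 gives whole numbers: C 7.00, H 8.00, N 2.00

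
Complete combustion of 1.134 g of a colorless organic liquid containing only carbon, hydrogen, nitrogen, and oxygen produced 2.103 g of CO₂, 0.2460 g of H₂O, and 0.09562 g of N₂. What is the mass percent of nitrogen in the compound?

mol C = 2.103 g CO₂ ÷ 44.009 g/mol = 0.047786 mol
mol H = 2 × 0.2460 g H₂O ÷ 18.015 g/mol = 0.027311 mol
mol N = 2 × 0.09562 g N₂ ÷ 28.014 g/mol = 0.0068266 mol
mass O = 1.134 − (0.57395 + 0.027529 + 0.095620) = 0.43690 g → mol O = 0.43690 ÷ 15.999 = 0.027308 mol
mass % N = 0.095620 g ÷ 1.134 g × 100%

8.43%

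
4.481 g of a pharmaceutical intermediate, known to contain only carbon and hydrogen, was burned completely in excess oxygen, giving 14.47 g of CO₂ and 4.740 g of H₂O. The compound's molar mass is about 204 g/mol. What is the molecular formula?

C15H24

mol C = 14.47 g CO₂ ÷ 44.009 g/mol = 0.32880 mol
mol H = 2 × 4.740 g H₂O ÷ 18.015 g/mol = 0.52623 mol
Divide by the smallest (0.32880 mol): C 1.000, H 1.600
Multiplying each by 5 gives whole numbers: C 5.00, H 8.00
Empirical formula: C5H8
Empirical-formula mass = 68.12 g/mol; 204 ÷ 68.12 ≈ 3, so the molecular formula is C15H24.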